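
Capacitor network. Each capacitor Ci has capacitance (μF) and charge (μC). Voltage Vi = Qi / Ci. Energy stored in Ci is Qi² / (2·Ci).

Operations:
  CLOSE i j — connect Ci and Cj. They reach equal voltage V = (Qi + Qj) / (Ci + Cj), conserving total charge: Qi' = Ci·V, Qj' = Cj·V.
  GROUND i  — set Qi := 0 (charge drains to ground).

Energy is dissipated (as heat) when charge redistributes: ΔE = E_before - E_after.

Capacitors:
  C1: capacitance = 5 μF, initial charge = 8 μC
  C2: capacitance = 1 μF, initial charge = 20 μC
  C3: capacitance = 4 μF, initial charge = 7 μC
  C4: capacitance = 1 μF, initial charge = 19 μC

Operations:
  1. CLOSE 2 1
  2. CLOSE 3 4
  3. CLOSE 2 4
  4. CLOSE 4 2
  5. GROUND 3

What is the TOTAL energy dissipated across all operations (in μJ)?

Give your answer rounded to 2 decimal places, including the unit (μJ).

Initial: C1(5μF, Q=8μC, V=1.60V), C2(1μF, Q=20μC, V=20.00V), C3(4μF, Q=7μC, V=1.75V), C4(1μF, Q=19μC, V=19.00V)
Op 1: CLOSE 2-1: Q_total=28.00, C_total=6.00, V=4.67; Q2=4.67, Q1=23.33; dissipated=141.067
Op 2: CLOSE 3-4: Q_total=26.00, C_total=5.00, V=5.20; Q3=20.80, Q4=5.20; dissipated=119.025
Op 3: CLOSE 2-4: Q_total=9.87, C_total=2.00, V=4.93; Q2=4.93, Q4=4.93; dissipated=0.071
Op 4: CLOSE 4-2: Q_total=9.87, C_total=2.00, V=4.93; Q4=4.93, Q2=4.93; dissipated=0.000
Op 5: GROUND 3: Q3=0; energy lost=54.080
Total dissipated: 314.243 μJ

Answer: 314.24 μJ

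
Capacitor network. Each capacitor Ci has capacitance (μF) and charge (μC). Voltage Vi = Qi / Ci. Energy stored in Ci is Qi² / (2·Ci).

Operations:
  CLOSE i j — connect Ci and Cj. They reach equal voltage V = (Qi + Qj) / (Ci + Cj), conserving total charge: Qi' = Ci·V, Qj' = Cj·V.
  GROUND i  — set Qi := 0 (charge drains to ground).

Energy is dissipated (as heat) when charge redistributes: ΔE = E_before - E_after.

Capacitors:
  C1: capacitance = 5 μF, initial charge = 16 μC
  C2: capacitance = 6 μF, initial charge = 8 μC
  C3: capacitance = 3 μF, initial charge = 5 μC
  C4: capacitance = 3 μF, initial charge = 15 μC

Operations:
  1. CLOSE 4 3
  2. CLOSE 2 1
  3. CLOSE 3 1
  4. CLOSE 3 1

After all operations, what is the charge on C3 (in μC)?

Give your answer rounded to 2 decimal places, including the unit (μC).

Answer: 7.84 μC

Derivation:
Initial: C1(5μF, Q=16μC, V=3.20V), C2(6μF, Q=8μC, V=1.33V), C3(3μF, Q=5μC, V=1.67V), C4(3μF, Q=15μC, V=5.00V)
Op 1: CLOSE 4-3: Q_total=20.00, C_total=6.00, V=3.33; Q4=10.00, Q3=10.00; dissipated=8.333
Op 2: CLOSE 2-1: Q_total=24.00, C_total=11.00, V=2.18; Q2=13.09, Q1=10.91; dissipated=4.752
Op 3: CLOSE 3-1: Q_total=20.91, C_total=8.00, V=2.61; Q3=7.84, Q1=13.07; dissipated=1.243
Op 4: CLOSE 3-1: Q_total=20.91, C_total=8.00, V=2.61; Q3=7.84, Q1=13.07; dissipated=0.000
Final charges: Q1=13.07, Q2=13.09, Q3=7.84, Q4=10.00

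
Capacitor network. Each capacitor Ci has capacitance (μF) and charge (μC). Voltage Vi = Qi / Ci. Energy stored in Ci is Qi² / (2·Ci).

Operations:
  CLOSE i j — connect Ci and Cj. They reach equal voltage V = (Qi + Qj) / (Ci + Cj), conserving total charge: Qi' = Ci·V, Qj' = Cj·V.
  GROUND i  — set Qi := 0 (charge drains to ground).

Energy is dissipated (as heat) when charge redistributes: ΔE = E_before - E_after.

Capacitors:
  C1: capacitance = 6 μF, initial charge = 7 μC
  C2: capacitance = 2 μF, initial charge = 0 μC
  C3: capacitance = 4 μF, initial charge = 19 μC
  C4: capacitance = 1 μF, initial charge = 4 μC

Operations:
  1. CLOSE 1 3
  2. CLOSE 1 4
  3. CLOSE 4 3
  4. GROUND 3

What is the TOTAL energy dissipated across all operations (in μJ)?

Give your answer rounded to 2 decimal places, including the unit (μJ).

Initial: C1(6μF, Q=7μC, V=1.17V), C2(2μF, Q=0μC, V=0.00V), C3(4μF, Q=19μC, V=4.75V), C4(1μF, Q=4μC, V=4.00V)
Op 1: CLOSE 1-3: Q_total=26.00, C_total=10.00, V=2.60; Q1=15.60, Q3=10.40; dissipated=15.408
Op 2: CLOSE 1-4: Q_total=19.60, C_total=7.00, V=2.80; Q1=16.80, Q4=2.80; dissipated=0.840
Op 3: CLOSE 4-3: Q_total=13.20, C_total=5.00, V=2.64; Q4=2.64, Q3=10.56; dissipated=0.016
Op 4: GROUND 3: Q3=0; energy lost=13.939
Total dissipated: 30.204 μJ

Answer: 30.20 μJ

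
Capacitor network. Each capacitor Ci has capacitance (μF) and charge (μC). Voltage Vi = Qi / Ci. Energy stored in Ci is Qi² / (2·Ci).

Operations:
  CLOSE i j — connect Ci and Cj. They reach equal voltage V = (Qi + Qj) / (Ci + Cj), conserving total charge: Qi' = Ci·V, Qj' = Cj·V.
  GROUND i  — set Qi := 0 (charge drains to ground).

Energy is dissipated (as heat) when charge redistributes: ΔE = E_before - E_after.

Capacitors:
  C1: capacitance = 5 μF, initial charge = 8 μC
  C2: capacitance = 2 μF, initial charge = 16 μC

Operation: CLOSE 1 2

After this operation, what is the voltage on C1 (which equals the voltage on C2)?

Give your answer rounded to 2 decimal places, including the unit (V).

Answer: 3.43 V

Derivation:
Initial: C1(5μF, Q=8μC, V=1.60V), C2(2μF, Q=16μC, V=8.00V)
Op 1: CLOSE 1-2: Q_total=24.00, C_total=7.00, V=3.43; Q1=17.14, Q2=6.86; dissipated=29.257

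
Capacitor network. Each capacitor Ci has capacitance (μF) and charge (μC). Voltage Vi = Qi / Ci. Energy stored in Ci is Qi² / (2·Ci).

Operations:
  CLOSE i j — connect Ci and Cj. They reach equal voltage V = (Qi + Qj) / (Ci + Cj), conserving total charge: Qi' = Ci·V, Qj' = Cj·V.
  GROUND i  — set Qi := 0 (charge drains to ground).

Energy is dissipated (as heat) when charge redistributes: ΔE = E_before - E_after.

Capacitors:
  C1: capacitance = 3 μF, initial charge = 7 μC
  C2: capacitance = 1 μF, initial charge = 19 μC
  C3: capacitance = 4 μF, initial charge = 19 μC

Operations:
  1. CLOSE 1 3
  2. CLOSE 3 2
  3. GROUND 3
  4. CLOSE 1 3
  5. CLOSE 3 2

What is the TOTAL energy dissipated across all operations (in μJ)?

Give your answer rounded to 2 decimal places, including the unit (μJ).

Initial: C1(3μF, Q=7μC, V=2.33V), C2(1μF, Q=19μC, V=19.00V), C3(4μF, Q=19μC, V=4.75V)
Op 1: CLOSE 1-3: Q_total=26.00, C_total=7.00, V=3.71; Q1=11.14, Q3=14.86; dissipated=5.006
Op 2: CLOSE 3-2: Q_total=33.86, C_total=5.00, V=6.77; Q3=27.09, Q2=6.77; dissipated=93.461
Op 3: GROUND 3: Q3=0; energy lost=91.704
Op 4: CLOSE 1-3: Q_total=11.14, C_total=7.00, V=1.59; Q1=4.78, Q3=6.37; dissipated=11.825
Op 5: CLOSE 3-2: Q_total=13.14, C_total=5.00, V=2.63; Q3=10.51, Q2=2.63; dissipated=10.731
Total dissipated: 212.728 μJ

Answer: 212.73 μJ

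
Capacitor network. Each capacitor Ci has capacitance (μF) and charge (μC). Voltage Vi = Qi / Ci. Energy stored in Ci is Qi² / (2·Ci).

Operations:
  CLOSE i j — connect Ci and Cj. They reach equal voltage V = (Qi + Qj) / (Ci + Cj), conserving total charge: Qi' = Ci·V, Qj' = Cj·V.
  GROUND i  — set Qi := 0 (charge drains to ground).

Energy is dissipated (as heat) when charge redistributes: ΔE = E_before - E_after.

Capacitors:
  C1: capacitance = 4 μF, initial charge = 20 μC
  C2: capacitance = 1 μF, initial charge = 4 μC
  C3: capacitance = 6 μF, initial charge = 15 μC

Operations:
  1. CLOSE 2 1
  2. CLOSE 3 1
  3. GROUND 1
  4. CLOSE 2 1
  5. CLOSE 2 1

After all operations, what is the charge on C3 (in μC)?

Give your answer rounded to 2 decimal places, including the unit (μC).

Answer: 20.52 μC

Derivation:
Initial: C1(4μF, Q=20μC, V=5.00V), C2(1μF, Q=4μC, V=4.00V), C3(6μF, Q=15μC, V=2.50V)
Op 1: CLOSE 2-1: Q_total=24.00, C_total=5.00, V=4.80; Q2=4.80, Q1=19.20; dissipated=0.400
Op 2: CLOSE 3-1: Q_total=34.20, C_total=10.00, V=3.42; Q3=20.52, Q1=13.68; dissipated=6.348
Op 3: GROUND 1: Q1=0; energy lost=23.393
Op 4: CLOSE 2-1: Q_total=4.80, C_total=5.00, V=0.96; Q2=0.96, Q1=3.84; dissipated=9.216
Op 5: CLOSE 2-1: Q_total=4.80, C_total=5.00, V=0.96; Q2=0.96, Q1=3.84; dissipated=0.000
Final charges: Q1=3.84, Q2=0.96, Q3=20.52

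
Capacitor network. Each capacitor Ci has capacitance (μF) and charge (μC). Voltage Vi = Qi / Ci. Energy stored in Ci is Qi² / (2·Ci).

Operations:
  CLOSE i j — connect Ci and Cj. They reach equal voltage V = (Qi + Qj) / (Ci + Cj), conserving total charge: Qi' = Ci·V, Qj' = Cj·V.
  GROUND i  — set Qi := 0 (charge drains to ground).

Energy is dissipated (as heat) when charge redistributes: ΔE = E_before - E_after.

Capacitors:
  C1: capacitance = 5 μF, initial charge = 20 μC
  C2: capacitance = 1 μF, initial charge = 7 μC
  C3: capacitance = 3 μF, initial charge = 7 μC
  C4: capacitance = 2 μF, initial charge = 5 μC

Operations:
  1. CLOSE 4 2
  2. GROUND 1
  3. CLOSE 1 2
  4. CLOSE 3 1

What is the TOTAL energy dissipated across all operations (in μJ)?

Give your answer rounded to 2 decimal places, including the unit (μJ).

Initial: C1(5μF, Q=20μC, V=4.00V), C2(1μF, Q=7μC, V=7.00V), C3(3μF, Q=7μC, V=2.33V), C4(2μF, Q=5μC, V=2.50V)
Op 1: CLOSE 4-2: Q_total=12.00, C_total=3.00, V=4.00; Q4=8.00, Q2=4.00; dissipated=6.750
Op 2: GROUND 1: Q1=0; energy lost=40.000
Op 3: CLOSE 1-2: Q_total=4.00, C_total=6.00, V=0.67; Q1=3.33, Q2=0.67; dissipated=6.667
Op 4: CLOSE 3-1: Q_total=10.33, C_total=8.00, V=1.29; Q3=3.88, Q1=6.46; dissipated=2.604
Total dissipated: 56.021 μJ

Answer: 56.02 μJ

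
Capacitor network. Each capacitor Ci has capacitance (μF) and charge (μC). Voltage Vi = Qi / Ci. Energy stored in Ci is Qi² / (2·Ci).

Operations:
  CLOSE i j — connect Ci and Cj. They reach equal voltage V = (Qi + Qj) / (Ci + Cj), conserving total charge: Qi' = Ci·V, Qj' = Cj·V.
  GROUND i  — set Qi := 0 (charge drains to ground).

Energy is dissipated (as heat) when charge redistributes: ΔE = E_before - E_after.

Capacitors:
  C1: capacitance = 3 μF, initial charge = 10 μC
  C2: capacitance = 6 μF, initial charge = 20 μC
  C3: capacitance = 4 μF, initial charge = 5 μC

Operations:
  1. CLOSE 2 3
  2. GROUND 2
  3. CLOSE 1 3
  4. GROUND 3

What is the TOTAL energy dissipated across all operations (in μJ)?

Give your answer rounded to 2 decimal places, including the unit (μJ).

Answer: 40.88 μJ

Derivation:
Initial: C1(3μF, Q=10μC, V=3.33V), C2(6μF, Q=20μC, V=3.33V), C3(4μF, Q=5μC, V=1.25V)
Op 1: CLOSE 2-3: Q_total=25.00, C_total=10.00, V=2.50; Q2=15.00, Q3=10.00; dissipated=5.208
Op 2: GROUND 2: Q2=0; energy lost=18.750
Op 3: CLOSE 1-3: Q_total=20.00, C_total=7.00, V=2.86; Q1=8.57, Q3=11.43; dissipated=0.595
Op 4: GROUND 3: Q3=0; energy lost=16.327
Total dissipated: 40.880 μJ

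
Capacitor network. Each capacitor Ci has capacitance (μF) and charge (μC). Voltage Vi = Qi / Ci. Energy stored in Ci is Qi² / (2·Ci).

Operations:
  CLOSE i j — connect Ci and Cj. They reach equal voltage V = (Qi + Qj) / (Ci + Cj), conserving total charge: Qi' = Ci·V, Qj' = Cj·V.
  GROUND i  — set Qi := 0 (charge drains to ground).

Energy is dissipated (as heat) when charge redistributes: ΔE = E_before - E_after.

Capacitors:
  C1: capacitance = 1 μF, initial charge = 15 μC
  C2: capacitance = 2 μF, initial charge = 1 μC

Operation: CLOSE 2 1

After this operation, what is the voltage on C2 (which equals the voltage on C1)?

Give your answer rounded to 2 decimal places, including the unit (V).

Answer: 5.33 V

Derivation:
Initial: C1(1μF, Q=15μC, V=15.00V), C2(2μF, Q=1μC, V=0.50V)
Op 1: CLOSE 2-1: Q_total=16.00, C_total=3.00, V=5.33; Q2=10.67, Q1=5.33; dissipated=70.083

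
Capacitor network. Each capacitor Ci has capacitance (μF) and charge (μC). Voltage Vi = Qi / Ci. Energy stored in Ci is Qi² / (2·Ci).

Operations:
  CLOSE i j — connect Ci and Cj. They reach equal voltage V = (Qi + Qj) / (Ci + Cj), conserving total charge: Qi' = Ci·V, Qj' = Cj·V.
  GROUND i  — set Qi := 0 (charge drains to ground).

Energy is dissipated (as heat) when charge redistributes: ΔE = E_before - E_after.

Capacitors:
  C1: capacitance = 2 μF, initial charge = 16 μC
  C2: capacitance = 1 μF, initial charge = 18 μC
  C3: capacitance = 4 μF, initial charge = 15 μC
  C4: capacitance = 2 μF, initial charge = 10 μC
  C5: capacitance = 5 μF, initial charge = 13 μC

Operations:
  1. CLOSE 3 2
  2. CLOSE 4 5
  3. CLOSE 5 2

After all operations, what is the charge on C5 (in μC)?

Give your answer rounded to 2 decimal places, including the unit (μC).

Initial: C1(2μF, Q=16μC, V=8.00V), C2(1μF, Q=18μC, V=18.00V), C3(4μF, Q=15μC, V=3.75V), C4(2μF, Q=10μC, V=5.00V), C5(5μF, Q=13μC, V=2.60V)
Op 1: CLOSE 3-2: Q_total=33.00, C_total=5.00, V=6.60; Q3=26.40, Q2=6.60; dissipated=81.225
Op 2: CLOSE 4-5: Q_total=23.00, C_total=7.00, V=3.29; Q4=6.57, Q5=16.43; dissipated=4.114
Op 3: CLOSE 5-2: Q_total=23.03, C_total=6.00, V=3.84; Q5=19.19, Q2=3.84; dissipated=4.577
Final charges: Q1=16.00, Q2=3.84, Q3=26.40, Q4=6.57, Q5=19.19

Answer: 19.19 μC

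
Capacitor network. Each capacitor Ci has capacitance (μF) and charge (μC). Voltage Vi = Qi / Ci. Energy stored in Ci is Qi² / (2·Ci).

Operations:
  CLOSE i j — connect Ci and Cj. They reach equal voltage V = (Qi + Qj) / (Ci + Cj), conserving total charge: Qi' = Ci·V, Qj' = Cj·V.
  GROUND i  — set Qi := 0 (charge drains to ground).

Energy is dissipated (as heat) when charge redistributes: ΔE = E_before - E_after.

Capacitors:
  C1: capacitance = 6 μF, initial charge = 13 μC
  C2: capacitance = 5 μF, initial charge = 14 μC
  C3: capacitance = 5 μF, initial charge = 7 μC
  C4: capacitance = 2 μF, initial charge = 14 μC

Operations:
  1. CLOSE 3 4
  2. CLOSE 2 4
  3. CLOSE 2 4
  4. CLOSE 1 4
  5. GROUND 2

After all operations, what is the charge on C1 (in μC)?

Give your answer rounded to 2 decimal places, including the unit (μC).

Initial: C1(6μF, Q=13μC, V=2.17V), C2(5μF, Q=14μC, V=2.80V), C3(5μF, Q=7μC, V=1.40V), C4(2μF, Q=14μC, V=7.00V)
Op 1: CLOSE 3-4: Q_total=21.00, C_total=7.00, V=3.00; Q3=15.00, Q4=6.00; dissipated=22.400
Op 2: CLOSE 2-4: Q_total=20.00, C_total=7.00, V=2.86; Q2=14.29, Q4=5.71; dissipated=0.029
Op 3: CLOSE 2-4: Q_total=20.00, C_total=7.00, V=2.86; Q2=14.29, Q4=5.71; dissipated=0.000
Op 4: CLOSE 1-4: Q_total=18.71, C_total=8.00, V=2.34; Q1=14.04, Q4=4.68; dissipated=0.358
Op 5: GROUND 2: Q2=0; energy lost=20.408
Final charges: Q1=14.04, Q2=0.00, Q3=15.00, Q4=4.68

Answer: 14.04 μC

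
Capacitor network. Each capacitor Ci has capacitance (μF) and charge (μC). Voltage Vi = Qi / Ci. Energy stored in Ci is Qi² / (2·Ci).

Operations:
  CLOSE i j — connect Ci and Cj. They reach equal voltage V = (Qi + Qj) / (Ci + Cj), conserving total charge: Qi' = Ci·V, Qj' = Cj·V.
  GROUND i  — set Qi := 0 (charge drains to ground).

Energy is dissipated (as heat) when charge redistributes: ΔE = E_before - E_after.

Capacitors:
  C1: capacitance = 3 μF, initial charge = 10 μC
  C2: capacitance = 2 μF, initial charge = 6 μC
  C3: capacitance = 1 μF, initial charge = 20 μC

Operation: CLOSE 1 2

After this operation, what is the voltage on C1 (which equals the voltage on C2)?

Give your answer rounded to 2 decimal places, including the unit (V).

Answer: 3.20 V

Derivation:
Initial: C1(3μF, Q=10μC, V=3.33V), C2(2μF, Q=6μC, V=3.00V), C3(1μF, Q=20μC, V=20.00V)
Op 1: CLOSE 1-2: Q_total=16.00, C_total=5.00, V=3.20; Q1=9.60, Q2=6.40; dissipated=0.067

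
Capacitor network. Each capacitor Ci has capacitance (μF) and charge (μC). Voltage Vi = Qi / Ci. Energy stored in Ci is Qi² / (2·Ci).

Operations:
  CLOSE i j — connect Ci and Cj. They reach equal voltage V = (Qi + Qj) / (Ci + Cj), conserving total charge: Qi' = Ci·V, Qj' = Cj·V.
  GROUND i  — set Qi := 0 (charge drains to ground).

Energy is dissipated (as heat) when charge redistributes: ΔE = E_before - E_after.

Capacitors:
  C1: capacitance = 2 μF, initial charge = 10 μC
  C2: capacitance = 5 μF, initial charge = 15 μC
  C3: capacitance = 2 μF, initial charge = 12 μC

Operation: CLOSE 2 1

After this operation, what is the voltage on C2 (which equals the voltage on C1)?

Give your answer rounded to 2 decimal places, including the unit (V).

Initial: C1(2μF, Q=10μC, V=5.00V), C2(5μF, Q=15μC, V=3.00V), C3(2μF, Q=12μC, V=6.00V)
Op 1: CLOSE 2-1: Q_total=25.00, C_total=7.00, V=3.57; Q2=17.86, Q1=7.14; dissipated=2.857

Answer: 3.57 V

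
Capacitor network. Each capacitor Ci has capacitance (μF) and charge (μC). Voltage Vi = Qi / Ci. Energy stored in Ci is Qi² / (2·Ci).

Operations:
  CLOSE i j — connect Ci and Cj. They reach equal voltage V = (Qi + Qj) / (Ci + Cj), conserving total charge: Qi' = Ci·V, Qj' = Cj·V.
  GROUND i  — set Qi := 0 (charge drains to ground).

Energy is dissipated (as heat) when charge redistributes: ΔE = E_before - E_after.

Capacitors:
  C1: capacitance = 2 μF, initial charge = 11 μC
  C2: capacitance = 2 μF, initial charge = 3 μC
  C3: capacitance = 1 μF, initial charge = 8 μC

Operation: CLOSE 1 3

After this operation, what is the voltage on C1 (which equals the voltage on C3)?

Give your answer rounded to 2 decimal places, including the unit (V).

Initial: C1(2μF, Q=11μC, V=5.50V), C2(2μF, Q=3μC, V=1.50V), C3(1μF, Q=8μC, V=8.00V)
Op 1: CLOSE 1-3: Q_total=19.00, C_total=3.00, V=6.33; Q1=12.67, Q3=6.33; dissipated=2.083

Answer: 6.33 V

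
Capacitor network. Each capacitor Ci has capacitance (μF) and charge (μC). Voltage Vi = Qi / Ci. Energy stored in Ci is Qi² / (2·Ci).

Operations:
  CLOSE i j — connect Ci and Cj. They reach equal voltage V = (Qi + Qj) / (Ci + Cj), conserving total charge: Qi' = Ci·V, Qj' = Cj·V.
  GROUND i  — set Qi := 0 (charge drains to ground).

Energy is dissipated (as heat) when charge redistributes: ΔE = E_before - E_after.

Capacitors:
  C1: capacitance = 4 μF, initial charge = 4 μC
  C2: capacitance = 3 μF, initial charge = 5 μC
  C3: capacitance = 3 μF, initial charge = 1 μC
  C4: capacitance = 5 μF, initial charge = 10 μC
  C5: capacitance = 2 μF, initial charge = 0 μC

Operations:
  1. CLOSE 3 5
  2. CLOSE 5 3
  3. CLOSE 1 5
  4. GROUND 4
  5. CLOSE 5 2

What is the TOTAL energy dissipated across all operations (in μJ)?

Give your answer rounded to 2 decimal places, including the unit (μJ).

Answer: 11.02 μJ

Derivation:
Initial: C1(4μF, Q=4μC, V=1.00V), C2(3μF, Q=5μC, V=1.67V), C3(3μF, Q=1μC, V=0.33V), C4(5μF, Q=10μC, V=2.00V), C5(2μF, Q=0μC, V=0.00V)
Op 1: CLOSE 3-5: Q_total=1.00, C_total=5.00, V=0.20; Q3=0.60, Q5=0.40; dissipated=0.067
Op 2: CLOSE 5-3: Q_total=1.00, C_total=5.00, V=0.20; Q5=0.40, Q3=0.60; dissipated=0.000
Op 3: CLOSE 1-5: Q_total=4.40, C_total=6.00, V=0.73; Q1=2.93, Q5=1.47; dissipated=0.427
Op 4: GROUND 4: Q4=0; energy lost=10.000
Op 5: CLOSE 5-2: Q_total=6.47, C_total=5.00, V=1.29; Q5=2.59, Q2=3.88; dissipated=0.523
Total dissipated: 11.016 μJ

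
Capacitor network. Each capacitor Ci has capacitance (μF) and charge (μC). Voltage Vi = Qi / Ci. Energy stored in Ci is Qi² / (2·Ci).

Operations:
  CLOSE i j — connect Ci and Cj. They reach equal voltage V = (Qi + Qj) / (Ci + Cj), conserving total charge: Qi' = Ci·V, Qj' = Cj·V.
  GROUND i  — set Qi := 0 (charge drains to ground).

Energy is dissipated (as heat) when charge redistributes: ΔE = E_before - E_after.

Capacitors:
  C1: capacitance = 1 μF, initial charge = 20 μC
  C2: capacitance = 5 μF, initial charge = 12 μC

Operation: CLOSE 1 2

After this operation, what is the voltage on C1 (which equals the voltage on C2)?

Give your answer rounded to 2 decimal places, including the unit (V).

Initial: C1(1μF, Q=20μC, V=20.00V), C2(5μF, Q=12μC, V=2.40V)
Op 1: CLOSE 1-2: Q_total=32.00, C_total=6.00, V=5.33; Q1=5.33, Q2=26.67; dissipated=129.067

Answer: 5.33 V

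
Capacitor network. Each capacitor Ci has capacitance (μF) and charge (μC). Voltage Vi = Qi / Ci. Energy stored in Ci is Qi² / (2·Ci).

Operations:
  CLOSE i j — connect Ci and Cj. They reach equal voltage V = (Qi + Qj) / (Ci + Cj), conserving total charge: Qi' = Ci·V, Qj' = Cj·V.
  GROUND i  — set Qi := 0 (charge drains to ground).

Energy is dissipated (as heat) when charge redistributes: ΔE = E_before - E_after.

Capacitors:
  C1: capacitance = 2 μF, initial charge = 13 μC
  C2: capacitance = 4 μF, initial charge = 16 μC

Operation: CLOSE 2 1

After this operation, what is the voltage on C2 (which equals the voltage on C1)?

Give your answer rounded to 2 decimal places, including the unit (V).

Initial: C1(2μF, Q=13μC, V=6.50V), C2(4μF, Q=16μC, V=4.00V)
Op 1: CLOSE 2-1: Q_total=29.00, C_total=6.00, V=4.83; Q2=19.33, Q1=9.67; dissipated=4.167

Answer: 4.83 V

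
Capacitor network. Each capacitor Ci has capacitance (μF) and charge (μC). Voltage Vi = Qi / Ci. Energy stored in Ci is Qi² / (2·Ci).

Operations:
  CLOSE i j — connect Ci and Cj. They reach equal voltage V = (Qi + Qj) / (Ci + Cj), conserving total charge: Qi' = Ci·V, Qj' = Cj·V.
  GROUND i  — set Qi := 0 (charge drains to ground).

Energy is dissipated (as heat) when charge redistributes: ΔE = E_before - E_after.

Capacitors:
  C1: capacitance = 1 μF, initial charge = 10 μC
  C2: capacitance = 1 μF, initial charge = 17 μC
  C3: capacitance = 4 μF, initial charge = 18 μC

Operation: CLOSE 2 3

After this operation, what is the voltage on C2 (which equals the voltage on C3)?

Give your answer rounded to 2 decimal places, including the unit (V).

Initial: C1(1μF, Q=10μC, V=10.00V), C2(1μF, Q=17μC, V=17.00V), C3(4μF, Q=18μC, V=4.50V)
Op 1: CLOSE 2-3: Q_total=35.00, C_total=5.00, V=7.00; Q2=7.00, Q3=28.00; dissipated=62.500

Answer: 7.00 V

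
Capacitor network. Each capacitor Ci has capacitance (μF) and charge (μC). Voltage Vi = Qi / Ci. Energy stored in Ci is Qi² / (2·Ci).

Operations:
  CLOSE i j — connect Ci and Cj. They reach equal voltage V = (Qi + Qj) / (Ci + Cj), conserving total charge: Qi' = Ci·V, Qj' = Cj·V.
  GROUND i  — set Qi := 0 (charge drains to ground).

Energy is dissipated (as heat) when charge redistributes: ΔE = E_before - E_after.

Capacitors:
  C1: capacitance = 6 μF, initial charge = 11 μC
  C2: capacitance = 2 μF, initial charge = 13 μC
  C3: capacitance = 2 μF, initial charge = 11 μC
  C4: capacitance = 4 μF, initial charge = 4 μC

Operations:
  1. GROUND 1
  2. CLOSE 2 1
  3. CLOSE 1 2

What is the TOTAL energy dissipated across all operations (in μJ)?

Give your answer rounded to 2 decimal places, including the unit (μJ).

Initial: C1(6μF, Q=11μC, V=1.83V), C2(2μF, Q=13μC, V=6.50V), C3(2μF, Q=11μC, V=5.50V), C4(4μF, Q=4μC, V=1.00V)
Op 1: GROUND 1: Q1=0; energy lost=10.083
Op 2: CLOSE 2-1: Q_total=13.00, C_total=8.00, V=1.62; Q2=3.25, Q1=9.75; dissipated=31.688
Op 3: CLOSE 1-2: Q_total=13.00, C_total=8.00, V=1.62; Q1=9.75, Q2=3.25; dissipated=0.000
Total dissipated: 41.771 μJ

Answer: 41.77 μJ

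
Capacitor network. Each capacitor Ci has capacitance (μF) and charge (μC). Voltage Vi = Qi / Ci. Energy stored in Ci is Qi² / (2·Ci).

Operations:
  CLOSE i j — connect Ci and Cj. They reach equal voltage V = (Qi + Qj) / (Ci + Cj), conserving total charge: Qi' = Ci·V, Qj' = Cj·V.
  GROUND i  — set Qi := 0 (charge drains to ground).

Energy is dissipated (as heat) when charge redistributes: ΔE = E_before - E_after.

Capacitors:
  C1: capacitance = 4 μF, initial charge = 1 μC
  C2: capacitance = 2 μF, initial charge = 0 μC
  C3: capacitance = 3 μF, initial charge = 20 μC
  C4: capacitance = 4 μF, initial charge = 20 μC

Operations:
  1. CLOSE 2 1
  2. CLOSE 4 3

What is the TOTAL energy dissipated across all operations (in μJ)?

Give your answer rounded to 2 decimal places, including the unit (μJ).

Answer: 2.42 μJ

Derivation:
Initial: C1(4μF, Q=1μC, V=0.25V), C2(2μF, Q=0μC, V=0.00V), C3(3μF, Q=20μC, V=6.67V), C4(4μF, Q=20μC, V=5.00V)
Op 1: CLOSE 2-1: Q_total=1.00, C_total=6.00, V=0.17; Q2=0.33, Q1=0.67; dissipated=0.042
Op 2: CLOSE 4-3: Q_total=40.00, C_total=7.00, V=5.71; Q4=22.86, Q3=17.14; dissipated=2.381
Total dissipated: 2.423 μJ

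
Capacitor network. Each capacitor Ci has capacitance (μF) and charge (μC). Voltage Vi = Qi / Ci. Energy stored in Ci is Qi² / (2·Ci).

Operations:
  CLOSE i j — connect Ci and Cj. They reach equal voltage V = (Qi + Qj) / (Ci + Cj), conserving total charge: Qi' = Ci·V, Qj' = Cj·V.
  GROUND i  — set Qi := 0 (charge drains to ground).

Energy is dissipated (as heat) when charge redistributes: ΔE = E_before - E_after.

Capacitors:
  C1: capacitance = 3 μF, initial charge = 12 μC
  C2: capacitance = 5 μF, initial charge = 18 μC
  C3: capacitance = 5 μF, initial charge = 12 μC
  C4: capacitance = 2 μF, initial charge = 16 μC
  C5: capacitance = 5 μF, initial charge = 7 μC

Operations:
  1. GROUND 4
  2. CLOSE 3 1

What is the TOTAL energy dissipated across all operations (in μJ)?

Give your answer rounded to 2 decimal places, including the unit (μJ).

Answer: 66.40 μJ

Derivation:
Initial: C1(3μF, Q=12μC, V=4.00V), C2(5μF, Q=18μC, V=3.60V), C3(5μF, Q=12μC, V=2.40V), C4(2μF, Q=16μC, V=8.00V), C5(5μF, Q=7μC, V=1.40V)
Op 1: GROUND 4: Q4=0; energy lost=64.000
Op 2: CLOSE 3-1: Q_total=24.00, C_total=8.00, V=3.00; Q3=15.00, Q1=9.00; dissipated=2.400
Total dissipated: 66.400 μJ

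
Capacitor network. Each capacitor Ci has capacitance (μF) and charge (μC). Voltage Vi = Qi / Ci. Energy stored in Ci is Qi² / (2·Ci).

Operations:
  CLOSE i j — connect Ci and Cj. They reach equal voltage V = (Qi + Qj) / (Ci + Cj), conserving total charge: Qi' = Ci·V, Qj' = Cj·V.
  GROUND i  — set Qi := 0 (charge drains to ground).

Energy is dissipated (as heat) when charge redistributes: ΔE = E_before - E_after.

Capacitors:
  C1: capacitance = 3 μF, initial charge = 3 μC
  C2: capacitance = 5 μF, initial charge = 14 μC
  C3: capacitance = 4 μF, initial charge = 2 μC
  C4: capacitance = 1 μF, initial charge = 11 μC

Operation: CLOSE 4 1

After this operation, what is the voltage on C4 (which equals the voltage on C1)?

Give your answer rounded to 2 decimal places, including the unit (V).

Initial: C1(3μF, Q=3μC, V=1.00V), C2(5μF, Q=14μC, V=2.80V), C3(4μF, Q=2μC, V=0.50V), C4(1μF, Q=11μC, V=11.00V)
Op 1: CLOSE 4-1: Q_total=14.00, C_total=4.00, V=3.50; Q4=3.50, Q1=10.50; dissipated=37.500

Answer: 3.50 V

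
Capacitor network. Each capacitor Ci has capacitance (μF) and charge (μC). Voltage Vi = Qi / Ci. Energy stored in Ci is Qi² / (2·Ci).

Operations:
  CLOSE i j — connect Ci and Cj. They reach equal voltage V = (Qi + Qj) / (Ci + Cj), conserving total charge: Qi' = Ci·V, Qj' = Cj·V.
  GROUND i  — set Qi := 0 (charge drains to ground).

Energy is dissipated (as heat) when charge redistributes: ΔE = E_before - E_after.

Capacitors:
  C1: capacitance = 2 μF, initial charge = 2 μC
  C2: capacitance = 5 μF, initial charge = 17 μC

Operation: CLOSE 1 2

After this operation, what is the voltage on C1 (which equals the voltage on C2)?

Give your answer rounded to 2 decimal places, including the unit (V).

Initial: C1(2μF, Q=2μC, V=1.00V), C2(5μF, Q=17μC, V=3.40V)
Op 1: CLOSE 1-2: Q_total=19.00, C_total=7.00, V=2.71; Q1=5.43, Q2=13.57; dissipated=4.114

Answer: 2.71 V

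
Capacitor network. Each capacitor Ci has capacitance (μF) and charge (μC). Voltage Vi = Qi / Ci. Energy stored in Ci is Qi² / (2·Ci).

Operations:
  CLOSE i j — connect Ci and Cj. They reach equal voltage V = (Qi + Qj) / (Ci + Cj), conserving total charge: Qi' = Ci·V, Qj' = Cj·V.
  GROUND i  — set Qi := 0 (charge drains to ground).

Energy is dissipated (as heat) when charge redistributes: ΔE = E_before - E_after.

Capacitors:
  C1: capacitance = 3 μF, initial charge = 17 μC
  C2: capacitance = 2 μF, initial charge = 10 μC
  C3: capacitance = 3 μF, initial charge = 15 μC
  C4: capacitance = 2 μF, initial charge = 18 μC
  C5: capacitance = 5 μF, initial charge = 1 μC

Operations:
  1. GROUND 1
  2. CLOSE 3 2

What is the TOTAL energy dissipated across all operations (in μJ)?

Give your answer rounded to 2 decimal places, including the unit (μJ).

Initial: C1(3μF, Q=17μC, V=5.67V), C2(2μF, Q=10μC, V=5.00V), C3(3μF, Q=15μC, V=5.00V), C4(2μF, Q=18μC, V=9.00V), C5(5μF, Q=1μC, V=0.20V)
Op 1: GROUND 1: Q1=0; energy lost=48.167
Op 2: CLOSE 3-2: Q_total=25.00, C_total=5.00, V=5.00; Q3=15.00, Q2=10.00; dissipated=0.000
Total dissipated: 48.167 μJ

Answer: 48.17 μJ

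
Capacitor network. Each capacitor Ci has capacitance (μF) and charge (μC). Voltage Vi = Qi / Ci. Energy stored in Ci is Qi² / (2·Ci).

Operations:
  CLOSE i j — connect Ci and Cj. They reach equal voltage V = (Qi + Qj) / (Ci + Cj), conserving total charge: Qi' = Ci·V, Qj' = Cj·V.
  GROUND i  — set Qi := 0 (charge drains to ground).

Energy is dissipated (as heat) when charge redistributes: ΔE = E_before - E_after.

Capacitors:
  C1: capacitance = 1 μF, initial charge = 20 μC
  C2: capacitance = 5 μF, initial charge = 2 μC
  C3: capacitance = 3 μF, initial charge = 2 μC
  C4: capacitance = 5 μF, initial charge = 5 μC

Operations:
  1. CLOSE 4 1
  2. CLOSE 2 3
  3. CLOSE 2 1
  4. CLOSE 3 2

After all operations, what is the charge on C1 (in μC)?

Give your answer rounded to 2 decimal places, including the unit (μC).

Initial: C1(1μF, Q=20μC, V=20.00V), C2(5μF, Q=2μC, V=0.40V), C3(3μF, Q=2μC, V=0.67V), C4(5μF, Q=5μC, V=1.00V)
Op 1: CLOSE 4-1: Q_total=25.00, C_total=6.00, V=4.17; Q4=20.83, Q1=4.17; dissipated=150.417
Op 2: CLOSE 2-3: Q_total=4.00, C_total=8.00, V=0.50; Q2=2.50, Q3=1.50; dissipated=0.067
Op 3: CLOSE 2-1: Q_total=6.67, C_total=6.00, V=1.11; Q2=5.56, Q1=1.11; dissipated=5.602
Op 4: CLOSE 3-2: Q_total=7.06, C_total=8.00, V=0.88; Q3=2.65, Q2=4.41; dissipated=0.350
Final charges: Q1=1.11, Q2=4.41, Q3=2.65, Q4=20.83

Answer: 1.11 μC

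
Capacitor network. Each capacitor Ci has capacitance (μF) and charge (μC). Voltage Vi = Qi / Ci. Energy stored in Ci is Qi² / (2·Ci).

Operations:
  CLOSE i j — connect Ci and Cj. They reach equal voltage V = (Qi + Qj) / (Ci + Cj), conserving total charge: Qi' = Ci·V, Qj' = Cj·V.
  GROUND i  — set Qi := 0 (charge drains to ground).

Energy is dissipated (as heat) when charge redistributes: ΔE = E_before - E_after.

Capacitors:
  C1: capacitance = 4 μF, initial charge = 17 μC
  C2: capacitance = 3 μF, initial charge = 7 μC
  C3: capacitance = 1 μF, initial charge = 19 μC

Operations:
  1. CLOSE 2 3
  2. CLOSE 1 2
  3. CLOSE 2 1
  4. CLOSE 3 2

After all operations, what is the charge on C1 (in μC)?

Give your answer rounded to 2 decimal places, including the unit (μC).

Initial: C1(4μF, Q=17μC, V=4.25V), C2(3μF, Q=7μC, V=2.33V), C3(1μF, Q=19μC, V=19.00V)
Op 1: CLOSE 2-3: Q_total=26.00, C_total=4.00, V=6.50; Q2=19.50, Q3=6.50; dissipated=104.167
Op 2: CLOSE 1-2: Q_total=36.50, C_total=7.00, V=5.21; Q1=20.86, Q2=15.64; dissipated=4.339
Op 3: CLOSE 2-1: Q_total=36.50, C_total=7.00, V=5.21; Q2=15.64, Q1=20.86; dissipated=0.000
Op 4: CLOSE 3-2: Q_total=22.14, C_total=4.00, V=5.54; Q3=5.54, Q2=16.61; dissipated=0.620
Final charges: Q1=20.86, Q2=16.61, Q3=5.54

Answer: 20.86 μC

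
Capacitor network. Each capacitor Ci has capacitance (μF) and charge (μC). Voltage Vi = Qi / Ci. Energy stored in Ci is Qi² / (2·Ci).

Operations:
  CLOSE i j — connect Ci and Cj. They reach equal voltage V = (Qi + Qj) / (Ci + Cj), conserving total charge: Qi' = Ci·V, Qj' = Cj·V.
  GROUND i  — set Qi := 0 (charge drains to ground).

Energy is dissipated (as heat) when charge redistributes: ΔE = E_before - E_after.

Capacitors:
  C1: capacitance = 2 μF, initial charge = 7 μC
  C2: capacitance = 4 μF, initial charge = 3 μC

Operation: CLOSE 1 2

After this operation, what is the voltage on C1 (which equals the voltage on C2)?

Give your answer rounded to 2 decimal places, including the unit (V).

Initial: C1(2μF, Q=7μC, V=3.50V), C2(4μF, Q=3μC, V=0.75V)
Op 1: CLOSE 1-2: Q_total=10.00, C_total=6.00, V=1.67; Q1=3.33, Q2=6.67; dissipated=5.042

Answer: 1.67 V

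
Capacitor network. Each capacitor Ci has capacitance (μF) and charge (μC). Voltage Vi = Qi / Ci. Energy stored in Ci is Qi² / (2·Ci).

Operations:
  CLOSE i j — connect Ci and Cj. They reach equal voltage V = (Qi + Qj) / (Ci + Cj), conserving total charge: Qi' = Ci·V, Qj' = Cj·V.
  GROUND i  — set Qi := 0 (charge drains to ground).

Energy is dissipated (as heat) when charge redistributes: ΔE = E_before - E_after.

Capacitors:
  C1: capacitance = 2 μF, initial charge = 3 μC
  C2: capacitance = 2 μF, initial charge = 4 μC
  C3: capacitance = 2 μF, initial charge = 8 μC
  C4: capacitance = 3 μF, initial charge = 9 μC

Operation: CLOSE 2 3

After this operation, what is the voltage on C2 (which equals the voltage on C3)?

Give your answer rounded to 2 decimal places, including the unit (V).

Answer: 3.00 V

Derivation:
Initial: C1(2μF, Q=3μC, V=1.50V), C2(2μF, Q=4μC, V=2.00V), C3(2μF, Q=8μC, V=4.00V), C4(3μF, Q=9μC, V=3.00V)
Op 1: CLOSE 2-3: Q_total=12.00, C_total=4.00, V=3.00; Q2=6.00, Q3=6.00; dissipated=2.000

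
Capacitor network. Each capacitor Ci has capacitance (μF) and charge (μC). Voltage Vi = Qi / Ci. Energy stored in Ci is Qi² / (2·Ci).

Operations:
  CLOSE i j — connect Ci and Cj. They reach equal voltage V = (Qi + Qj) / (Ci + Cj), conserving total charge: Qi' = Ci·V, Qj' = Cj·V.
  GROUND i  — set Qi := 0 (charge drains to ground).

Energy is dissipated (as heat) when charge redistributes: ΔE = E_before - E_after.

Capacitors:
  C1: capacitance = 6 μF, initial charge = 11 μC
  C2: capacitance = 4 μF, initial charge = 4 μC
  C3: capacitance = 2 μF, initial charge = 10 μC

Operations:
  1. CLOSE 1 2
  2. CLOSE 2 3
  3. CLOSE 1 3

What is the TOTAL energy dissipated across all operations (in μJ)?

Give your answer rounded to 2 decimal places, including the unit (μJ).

Initial: C1(6μF, Q=11μC, V=1.83V), C2(4μF, Q=4μC, V=1.00V), C3(2μF, Q=10μC, V=5.00V)
Op 1: CLOSE 1-2: Q_total=15.00, C_total=10.00, V=1.50; Q1=9.00, Q2=6.00; dissipated=0.833
Op 2: CLOSE 2-3: Q_total=16.00, C_total=6.00, V=2.67; Q2=10.67, Q3=5.33; dissipated=8.167
Op 3: CLOSE 1-3: Q_total=14.33, C_total=8.00, V=1.79; Q1=10.75, Q3=3.58; dissipated=1.021
Total dissipated: 10.021 μJ

Answer: 10.02 μJ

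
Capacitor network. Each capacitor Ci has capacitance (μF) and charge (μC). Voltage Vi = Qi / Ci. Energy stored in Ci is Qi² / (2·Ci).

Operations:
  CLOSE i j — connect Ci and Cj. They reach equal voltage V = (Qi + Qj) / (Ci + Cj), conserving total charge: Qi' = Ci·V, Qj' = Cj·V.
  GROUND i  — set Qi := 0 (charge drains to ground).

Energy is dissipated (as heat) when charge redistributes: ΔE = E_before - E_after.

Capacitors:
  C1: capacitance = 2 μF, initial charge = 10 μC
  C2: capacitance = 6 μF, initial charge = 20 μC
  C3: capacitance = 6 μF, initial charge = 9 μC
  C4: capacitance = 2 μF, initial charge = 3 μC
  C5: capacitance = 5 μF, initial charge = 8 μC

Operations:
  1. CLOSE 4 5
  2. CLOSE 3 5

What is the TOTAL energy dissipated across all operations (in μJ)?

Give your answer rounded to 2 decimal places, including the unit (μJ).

Answer: 0.01 μJ

Derivation:
Initial: C1(2μF, Q=10μC, V=5.00V), C2(6μF, Q=20μC, V=3.33V), C3(6μF, Q=9μC, V=1.50V), C4(2μF, Q=3μC, V=1.50V), C5(5μF, Q=8μC, V=1.60V)
Op 1: CLOSE 4-5: Q_total=11.00, C_total=7.00, V=1.57; Q4=3.14, Q5=7.86; dissipated=0.007
Op 2: CLOSE 3-5: Q_total=16.86, C_total=11.00, V=1.53; Q3=9.19, Q5=7.66; dissipated=0.007
Total dissipated: 0.014 μJ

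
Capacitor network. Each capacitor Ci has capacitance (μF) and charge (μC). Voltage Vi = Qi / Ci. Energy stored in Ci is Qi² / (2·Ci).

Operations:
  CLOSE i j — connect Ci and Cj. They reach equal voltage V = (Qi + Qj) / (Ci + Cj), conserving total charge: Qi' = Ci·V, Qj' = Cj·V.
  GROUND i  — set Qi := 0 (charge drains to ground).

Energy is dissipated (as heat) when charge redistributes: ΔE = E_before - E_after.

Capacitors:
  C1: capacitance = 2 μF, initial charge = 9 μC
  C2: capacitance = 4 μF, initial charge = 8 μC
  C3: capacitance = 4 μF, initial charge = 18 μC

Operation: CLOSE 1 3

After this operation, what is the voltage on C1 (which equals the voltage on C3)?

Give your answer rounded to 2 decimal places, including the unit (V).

Answer: 4.50 V

Derivation:
Initial: C1(2μF, Q=9μC, V=4.50V), C2(4μF, Q=8μC, V=2.00V), C3(4μF, Q=18μC, V=4.50V)
Op 1: CLOSE 1-3: Q_total=27.00, C_total=6.00, V=4.50; Q1=9.00, Q3=18.00; dissipated=0.000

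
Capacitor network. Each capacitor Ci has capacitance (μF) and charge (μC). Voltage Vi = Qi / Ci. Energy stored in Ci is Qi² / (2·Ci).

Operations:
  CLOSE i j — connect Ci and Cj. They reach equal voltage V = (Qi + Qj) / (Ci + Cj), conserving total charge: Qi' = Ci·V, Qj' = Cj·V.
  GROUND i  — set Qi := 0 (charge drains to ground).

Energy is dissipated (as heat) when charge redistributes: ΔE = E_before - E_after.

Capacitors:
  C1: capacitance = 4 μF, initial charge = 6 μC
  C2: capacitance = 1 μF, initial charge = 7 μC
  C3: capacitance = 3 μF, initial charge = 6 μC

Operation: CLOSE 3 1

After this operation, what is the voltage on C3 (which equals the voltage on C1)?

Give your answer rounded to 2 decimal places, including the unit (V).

Answer: 1.71 V

Derivation:
Initial: C1(4μF, Q=6μC, V=1.50V), C2(1μF, Q=7μC, V=7.00V), C3(3μF, Q=6μC, V=2.00V)
Op 1: CLOSE 3-1: Q_total=12.00, C_total=7.00, V=1.71; Q3=5.14, Q1=6.86; dissipated=0.214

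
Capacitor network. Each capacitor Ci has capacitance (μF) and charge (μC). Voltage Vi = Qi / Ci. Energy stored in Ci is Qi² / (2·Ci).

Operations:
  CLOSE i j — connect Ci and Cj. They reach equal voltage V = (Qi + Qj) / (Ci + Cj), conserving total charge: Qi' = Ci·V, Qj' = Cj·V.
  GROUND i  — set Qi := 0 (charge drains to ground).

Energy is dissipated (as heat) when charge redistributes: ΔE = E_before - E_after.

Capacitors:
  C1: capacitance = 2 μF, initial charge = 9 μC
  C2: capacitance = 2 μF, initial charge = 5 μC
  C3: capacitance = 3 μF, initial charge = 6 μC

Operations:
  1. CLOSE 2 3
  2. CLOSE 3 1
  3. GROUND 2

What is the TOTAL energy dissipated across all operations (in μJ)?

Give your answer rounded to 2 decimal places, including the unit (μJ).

Initial: C1(2μF, Q=9μC, V=4.50V), C2(2μF, Q=5μC, V=2.50V), C3(3μF, Q=6μC, V=2.00V)
Op 1: CLOSE 2-3: Q_total=11.00, C_total=5.00, V=2.20; Q2=4.40, Q3=6.60; dissipated=0.150
Op 2: CLOSE 3-1: Q_total=15.60, C_total=5.00, V=3.12; Q3=9.36, Q1=6.24; dissipated=3.174
Op 3: GROUND 2: Q2=0; energy lost=4.840
Total dissipated: 8.164 μJ

Answer: 8.16 μJ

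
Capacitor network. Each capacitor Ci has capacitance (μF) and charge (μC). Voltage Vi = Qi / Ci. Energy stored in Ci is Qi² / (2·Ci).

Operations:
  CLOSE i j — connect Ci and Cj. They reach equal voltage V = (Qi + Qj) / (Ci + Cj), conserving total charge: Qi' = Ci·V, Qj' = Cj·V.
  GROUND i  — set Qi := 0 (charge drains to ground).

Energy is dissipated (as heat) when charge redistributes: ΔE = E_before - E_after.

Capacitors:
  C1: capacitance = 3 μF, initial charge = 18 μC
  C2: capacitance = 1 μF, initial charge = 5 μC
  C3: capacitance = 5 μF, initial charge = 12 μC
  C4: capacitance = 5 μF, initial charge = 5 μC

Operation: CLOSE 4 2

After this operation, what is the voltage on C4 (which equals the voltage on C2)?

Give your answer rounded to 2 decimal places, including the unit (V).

Answer: 1.67 V

Derivation:
Initial: C1(3μF, Q=18μC, V=6.00V), C2(1μF, Q=5μC, V=5.00V), C3(5μF, Q=12μC, V=2.40V), C4(5μF, Q=5μC, V=1.00V)
Op 1: CLOSE 4-2: Q_total=10.00, C_total=6.00, V=1.67; Q4=8.33, Q2=1.67; dissipated=6.667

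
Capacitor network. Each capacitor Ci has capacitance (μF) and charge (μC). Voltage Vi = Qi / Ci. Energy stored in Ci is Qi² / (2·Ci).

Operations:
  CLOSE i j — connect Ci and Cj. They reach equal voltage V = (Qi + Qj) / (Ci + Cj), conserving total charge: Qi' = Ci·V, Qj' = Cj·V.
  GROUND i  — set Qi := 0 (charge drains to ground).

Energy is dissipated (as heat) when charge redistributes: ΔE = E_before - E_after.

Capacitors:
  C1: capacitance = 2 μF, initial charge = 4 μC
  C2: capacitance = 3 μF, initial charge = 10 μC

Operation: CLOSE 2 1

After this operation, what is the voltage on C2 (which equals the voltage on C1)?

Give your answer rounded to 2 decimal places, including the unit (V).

Initial: C1(2μF, Q=4μC, V=2.00V), C2(3μF, Q=10μC, V=3.33V)
Op 1: CLOSE 2-1: Q_total=14.00, C_total=5.00, V=2.80; Q2=8.40, Q1=5.60; dissipated=1.067

Answer: 2.80 V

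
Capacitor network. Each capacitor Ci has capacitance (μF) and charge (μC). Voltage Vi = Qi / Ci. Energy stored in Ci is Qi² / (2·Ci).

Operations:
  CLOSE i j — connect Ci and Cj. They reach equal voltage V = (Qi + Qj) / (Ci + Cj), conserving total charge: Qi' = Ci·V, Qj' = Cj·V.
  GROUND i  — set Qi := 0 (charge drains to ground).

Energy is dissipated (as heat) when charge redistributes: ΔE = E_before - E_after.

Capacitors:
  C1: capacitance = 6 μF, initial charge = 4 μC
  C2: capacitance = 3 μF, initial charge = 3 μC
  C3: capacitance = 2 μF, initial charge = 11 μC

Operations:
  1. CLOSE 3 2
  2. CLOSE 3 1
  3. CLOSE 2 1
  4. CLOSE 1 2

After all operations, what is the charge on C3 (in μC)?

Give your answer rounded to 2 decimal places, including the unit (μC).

Initial: C1(6μF, Q=4μC, V=0.67V), C2(3μF, Q=3μC, V=1.00V), C3(2μF, Q=11μC, V=5.50V)
Op 1: CLOSE 3-2: Q_total=14.00, C_total=5.00, V=2.80; Q3=5.60, Q2=8.40; dissipated=12.150
Op 2: CLOSE 3-1: Q_total=9.60, C_total=8.00, V=1.20; Q3=2.40, Q1=7.20; dissipated=3.413
Op 3: CLOSE 2-1: Q_total=15.60, C_total=9.00, V=1.73; Q2=5.20, Q1=10.40; dissipated=2.560
Op 4: CLOSE 1-2: Q_total=15.60, C_total=9.00, V=1.73; Q1=10.40, Q2=5.20; dissipated=0.000
Final charges: Q1=10.40, Q2=5.20, Q3=2.40

Answer: 2.40 μC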